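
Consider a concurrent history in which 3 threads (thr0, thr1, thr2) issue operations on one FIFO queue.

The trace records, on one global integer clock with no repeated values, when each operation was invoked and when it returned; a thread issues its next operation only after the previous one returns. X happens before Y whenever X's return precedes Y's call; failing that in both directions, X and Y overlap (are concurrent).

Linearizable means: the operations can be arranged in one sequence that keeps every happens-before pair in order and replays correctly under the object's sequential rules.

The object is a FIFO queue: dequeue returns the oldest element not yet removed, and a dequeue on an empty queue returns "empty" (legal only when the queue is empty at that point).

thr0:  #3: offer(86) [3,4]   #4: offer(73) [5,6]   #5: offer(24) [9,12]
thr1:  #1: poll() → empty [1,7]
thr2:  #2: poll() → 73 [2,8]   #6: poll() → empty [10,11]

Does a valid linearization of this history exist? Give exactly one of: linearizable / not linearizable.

not linearizable

through event 7 a valid linearization exists; event 8 (#2 responding at time 8) ends that
the 4 completed operations admit 12 real-time orders; each fails the FIFO queue replay
for example #1, #2, #3, #4 fails at step 2: #2 poll() → 73 is not legal there
for example #1, #3, #2, #4 fails at step 3: #2 poll() → 73 is not legal there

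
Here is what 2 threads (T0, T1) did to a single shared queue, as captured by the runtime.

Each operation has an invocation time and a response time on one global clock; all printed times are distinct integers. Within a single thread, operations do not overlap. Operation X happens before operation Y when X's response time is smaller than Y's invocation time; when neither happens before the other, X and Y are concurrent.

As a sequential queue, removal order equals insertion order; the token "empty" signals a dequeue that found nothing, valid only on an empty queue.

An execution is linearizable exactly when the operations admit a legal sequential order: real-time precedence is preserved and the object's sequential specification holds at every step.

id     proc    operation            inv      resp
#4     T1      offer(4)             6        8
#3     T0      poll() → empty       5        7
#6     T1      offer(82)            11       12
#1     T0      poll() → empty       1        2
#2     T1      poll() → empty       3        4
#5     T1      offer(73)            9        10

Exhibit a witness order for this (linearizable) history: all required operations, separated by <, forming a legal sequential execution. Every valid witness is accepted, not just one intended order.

after step 1 (#1 poll() → empty): queue <>
after step 2 (#2 poll() → empty): queue <>
after step 3 (#3 poll() → empty): queue <>
after step 4 (#4 offer(4)): queue <4>
after step 5 (#5 offer(73)): queue <4,73>
after step 6 (#6 offer(82)): queue <4,73,82>

#1 < #2 < #3 < #4 < #5 < #6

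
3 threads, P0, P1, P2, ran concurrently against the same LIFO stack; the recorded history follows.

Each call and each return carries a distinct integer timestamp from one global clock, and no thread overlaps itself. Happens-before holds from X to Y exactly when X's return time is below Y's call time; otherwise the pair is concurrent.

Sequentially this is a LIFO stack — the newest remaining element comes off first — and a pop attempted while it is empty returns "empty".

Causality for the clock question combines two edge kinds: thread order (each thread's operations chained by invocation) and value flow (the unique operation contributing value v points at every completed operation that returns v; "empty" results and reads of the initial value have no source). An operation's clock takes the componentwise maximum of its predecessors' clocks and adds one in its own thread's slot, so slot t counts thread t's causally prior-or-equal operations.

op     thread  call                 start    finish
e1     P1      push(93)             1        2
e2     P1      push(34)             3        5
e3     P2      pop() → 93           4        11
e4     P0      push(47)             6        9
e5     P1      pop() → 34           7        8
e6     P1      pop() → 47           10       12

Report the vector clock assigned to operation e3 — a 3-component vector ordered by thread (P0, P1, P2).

(0, 1, 1)

root op e1, invoked 1: fresh clock plus P1's own tick → (0, 1, 0)
root op e4, invoked 6: fresh clock plus P0's own tick → (1, 0, 0)
VC(e3, invoked at 4): max of VC(e1)=(0, 1, 0), then +1 on thread P2 → (0, 1, 1)
VC(e2, invoked at 3): max of VC(e1)=(0, 1, 0), then +1 on thread P1 → (0, 2, 0)
VC(e5, invoked at 7): max of VC(e2)=(0, 2, 0), then +1 on thread P1 → (0, 3, 0)
VC(e6, invoked at 10): max of VC(e4)=(1, 0, 0), VC(e5)=(0, 3, 0), then +1 on thread P1 → (1, 4, 0)
target: VC(e3) = (0, 1, 1)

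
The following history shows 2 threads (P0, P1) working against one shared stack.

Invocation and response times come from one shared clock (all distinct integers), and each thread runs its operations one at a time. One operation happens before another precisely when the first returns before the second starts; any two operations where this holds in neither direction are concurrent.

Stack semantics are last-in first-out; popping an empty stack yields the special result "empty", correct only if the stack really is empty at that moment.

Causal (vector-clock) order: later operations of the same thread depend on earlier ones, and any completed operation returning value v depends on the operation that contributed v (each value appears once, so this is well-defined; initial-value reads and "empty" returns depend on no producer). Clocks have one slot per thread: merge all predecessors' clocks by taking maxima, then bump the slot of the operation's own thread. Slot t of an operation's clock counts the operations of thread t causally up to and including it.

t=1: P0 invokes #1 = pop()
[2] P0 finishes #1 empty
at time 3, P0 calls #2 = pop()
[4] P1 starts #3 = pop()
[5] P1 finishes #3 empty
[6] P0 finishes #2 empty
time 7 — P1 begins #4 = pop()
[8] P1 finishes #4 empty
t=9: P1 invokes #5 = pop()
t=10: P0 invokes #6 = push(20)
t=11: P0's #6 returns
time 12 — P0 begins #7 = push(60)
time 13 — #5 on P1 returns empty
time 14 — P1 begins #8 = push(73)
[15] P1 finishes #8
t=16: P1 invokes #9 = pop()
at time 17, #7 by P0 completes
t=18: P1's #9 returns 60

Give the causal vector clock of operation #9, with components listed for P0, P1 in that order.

VC(#3, invoked at 4): no causal predecessors; +1 on P1 → (0, 1)
VC(#1, invoked at 1): no causal predecessors; +1 on P0 → (1, 0)
merge at #4 (invoked 7): VC(#3)=(0, 1), own-thread bump on P1 → (0, 2)
merge at #2 (invoked 3): VC(#1)=(1, 0), own-thread bump on P0 → (2, 0)
merge at #5 (invoked 9): VC(#4)=(0, 2), own-thread bump on P1 → (0, 3)
merge at #6 (invoked 10): VC(#2)=(2, 0), own-thread bump on P0 → (3, 0)
merge at #8 (invoked 14): VC(#5)=(0, 3), own-thread bump on P1 → (0, 4)
merge at #7 (invoked 12): VC(#6)=(3, 0), own-thread bump on P0 → (4, 0)
merge at #9 (invoked 16): VC(#7)=(4, 0), VC(#8)=(0, 4), own-thread bump on P1 → (4, 5)
target: VC(#9) = (4, 5)

(4, 5)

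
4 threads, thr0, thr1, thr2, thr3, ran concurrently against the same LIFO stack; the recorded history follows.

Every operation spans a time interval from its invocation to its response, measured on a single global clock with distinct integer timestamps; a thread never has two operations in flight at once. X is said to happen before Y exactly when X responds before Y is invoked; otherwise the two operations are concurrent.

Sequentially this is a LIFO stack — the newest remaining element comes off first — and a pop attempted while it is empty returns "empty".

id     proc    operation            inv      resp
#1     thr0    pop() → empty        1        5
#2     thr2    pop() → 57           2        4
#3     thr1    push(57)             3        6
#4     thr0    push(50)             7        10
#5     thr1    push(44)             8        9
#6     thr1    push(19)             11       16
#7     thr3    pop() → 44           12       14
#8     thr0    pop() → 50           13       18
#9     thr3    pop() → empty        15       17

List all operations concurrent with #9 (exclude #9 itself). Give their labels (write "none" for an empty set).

#9 runs from 15 to 17; window-overlapping ops are concurrent
#1 [1,5]: before
#2 [2,4]: before
#3 [3,6]: before
#4 [7,10]: before
#5 [8,9]: before
#6 [11,16]: concurrent
#7 [12,14]: before
#8 [13,18]: concurrent

#6, #8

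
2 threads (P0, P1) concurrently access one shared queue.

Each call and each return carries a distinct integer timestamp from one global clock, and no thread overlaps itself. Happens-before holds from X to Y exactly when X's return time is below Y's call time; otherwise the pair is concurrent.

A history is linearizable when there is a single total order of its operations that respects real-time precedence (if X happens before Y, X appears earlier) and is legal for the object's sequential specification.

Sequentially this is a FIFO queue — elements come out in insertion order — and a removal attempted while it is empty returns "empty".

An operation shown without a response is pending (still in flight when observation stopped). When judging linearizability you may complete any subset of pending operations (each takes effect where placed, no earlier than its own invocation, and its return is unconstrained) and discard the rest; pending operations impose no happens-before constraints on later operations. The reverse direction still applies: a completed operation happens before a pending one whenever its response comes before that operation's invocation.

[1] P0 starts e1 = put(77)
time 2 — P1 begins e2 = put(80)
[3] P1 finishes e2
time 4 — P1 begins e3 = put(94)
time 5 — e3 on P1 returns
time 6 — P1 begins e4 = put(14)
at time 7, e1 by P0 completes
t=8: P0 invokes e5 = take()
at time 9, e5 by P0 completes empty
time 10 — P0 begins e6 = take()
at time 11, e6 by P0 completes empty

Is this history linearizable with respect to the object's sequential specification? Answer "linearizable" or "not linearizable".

prefix check: 1..8 passes, 1..9 fails once e5's time-9 response joins
the 4 completed operations admit 3 real-time orders; each fails the queue replay
every completion of the 1 pending operation (e4) was checked; none linearizes
take e1, e2, e3, e5 (pending dropped): step 4 already fails, because e5 take() → empty cannot occur there
take e2, e1, e3, e5 (pending dropped): step 4 already fails, because e5 take() → empty cannot occur there

not linearizable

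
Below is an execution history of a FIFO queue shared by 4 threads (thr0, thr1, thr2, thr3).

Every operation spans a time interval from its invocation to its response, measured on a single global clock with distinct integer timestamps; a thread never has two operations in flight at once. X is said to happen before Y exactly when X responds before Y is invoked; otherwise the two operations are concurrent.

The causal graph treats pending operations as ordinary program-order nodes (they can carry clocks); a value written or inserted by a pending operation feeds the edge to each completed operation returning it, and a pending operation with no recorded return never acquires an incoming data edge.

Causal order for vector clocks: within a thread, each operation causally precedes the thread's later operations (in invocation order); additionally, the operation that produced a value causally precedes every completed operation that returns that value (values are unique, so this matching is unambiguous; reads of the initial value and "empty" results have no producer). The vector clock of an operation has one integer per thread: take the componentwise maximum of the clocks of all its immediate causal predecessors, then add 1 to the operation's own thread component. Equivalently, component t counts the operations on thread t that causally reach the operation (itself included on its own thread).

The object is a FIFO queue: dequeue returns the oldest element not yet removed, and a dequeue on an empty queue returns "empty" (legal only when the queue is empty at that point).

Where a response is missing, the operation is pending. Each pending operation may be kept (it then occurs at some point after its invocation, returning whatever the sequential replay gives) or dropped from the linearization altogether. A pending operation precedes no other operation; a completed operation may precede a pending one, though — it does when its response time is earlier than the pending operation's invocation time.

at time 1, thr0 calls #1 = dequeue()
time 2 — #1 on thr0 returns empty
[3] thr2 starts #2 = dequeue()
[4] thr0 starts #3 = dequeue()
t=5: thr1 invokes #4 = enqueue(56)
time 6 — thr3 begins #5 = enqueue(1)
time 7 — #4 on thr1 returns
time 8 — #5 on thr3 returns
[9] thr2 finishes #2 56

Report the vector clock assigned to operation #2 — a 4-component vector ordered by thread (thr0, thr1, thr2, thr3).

VC(#5, invoked at 6): no causal predecessors; +1 on thr3 → (0, 0, 0, 1)
VC(#4, invoked at 5): no causal predecessors; +1 on thr1 → (0, 1, 0, 0)
VC(#1, invoked at 1): no causal predecessors; +1 on thr0 → (1, 0, 0, 0)
merge at #2 (invoked 3): VC(#4)=(0, 1, 0, 0), own-thread bump on thr2 → (0, 1, 1, 0)
merge at #3 (invoked 4): VC(#1)=(1, 0, 0, 0), own-thread bump on thr0 → (2, 0, 0, 0)
target: VC(#2) = (0, 1, 1, 0)

(0, 1, 1, 0)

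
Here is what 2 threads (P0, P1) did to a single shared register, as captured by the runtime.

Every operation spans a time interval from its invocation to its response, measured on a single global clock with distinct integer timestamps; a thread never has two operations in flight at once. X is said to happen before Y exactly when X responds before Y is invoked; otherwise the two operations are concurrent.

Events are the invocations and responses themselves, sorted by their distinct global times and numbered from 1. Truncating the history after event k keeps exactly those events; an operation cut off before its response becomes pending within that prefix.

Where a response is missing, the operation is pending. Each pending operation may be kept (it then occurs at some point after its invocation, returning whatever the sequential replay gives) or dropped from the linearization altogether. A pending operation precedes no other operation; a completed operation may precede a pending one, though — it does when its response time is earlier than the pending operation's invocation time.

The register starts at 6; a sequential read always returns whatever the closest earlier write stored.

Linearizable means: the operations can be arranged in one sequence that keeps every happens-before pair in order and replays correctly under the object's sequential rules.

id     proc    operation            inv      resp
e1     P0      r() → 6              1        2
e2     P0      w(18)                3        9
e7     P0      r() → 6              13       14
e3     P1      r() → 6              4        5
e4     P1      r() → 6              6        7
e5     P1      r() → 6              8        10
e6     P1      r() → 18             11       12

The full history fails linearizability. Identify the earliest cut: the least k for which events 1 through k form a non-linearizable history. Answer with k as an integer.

14

events 1..13 are linearizable, e.g. via e1, e3, e4, e5, e2, e6:
1. e1 r() → 6, leaving value 6
2. e3 r() → 6, leaving value 6
3. e4 r() → 6, leaving value 6
4. e5 r() → 6, leaving value 6
5. e2 w(18), leaving value 18
6. e6 r() → 18, leaving value 18
once event 14 joins (e7's response, time 14), exhaustive search finds no witness
e.g. e1, e2, e3, e4, e5, e6, e7: illegal at step 3, since e3 r() → 6 cannot apply there
e.g. e1, e3, e2, e4, e5, e6, e7: illegal at step 4, since e4 r() → 6 cannot apply there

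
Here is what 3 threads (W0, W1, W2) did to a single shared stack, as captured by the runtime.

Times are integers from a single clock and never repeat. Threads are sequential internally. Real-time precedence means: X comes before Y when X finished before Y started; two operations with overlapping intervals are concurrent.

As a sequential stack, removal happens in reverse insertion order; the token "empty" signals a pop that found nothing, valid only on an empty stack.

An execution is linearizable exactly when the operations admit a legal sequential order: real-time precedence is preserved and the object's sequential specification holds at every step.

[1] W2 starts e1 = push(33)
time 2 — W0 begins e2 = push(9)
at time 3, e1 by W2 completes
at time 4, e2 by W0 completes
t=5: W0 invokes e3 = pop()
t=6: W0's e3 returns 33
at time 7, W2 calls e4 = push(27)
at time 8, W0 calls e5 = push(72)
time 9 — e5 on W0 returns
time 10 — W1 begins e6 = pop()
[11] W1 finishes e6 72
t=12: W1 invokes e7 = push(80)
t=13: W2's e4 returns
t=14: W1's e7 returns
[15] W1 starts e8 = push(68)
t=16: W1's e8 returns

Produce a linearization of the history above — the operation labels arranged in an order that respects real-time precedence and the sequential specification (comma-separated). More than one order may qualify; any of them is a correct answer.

e2, e1, e3, e4, e5, e6, e7, e8

after step 1 (e2 push(9)): stack <9>
after step 2 (e1 push(33)): stack <9,33>
after step 3 (e3 pop() → 33): stack <9>
after step 4 (e4 push(27)): stack <9,27>
after step 5 (e5 push(72)): stack <9,27,72>
after step 6 (e6 pop() → 72): stack <9,27>
after step 7 (e7 push(80)): stack <9,27,80>
after step 8 (e8 push(68)): stack <9,27,80,68>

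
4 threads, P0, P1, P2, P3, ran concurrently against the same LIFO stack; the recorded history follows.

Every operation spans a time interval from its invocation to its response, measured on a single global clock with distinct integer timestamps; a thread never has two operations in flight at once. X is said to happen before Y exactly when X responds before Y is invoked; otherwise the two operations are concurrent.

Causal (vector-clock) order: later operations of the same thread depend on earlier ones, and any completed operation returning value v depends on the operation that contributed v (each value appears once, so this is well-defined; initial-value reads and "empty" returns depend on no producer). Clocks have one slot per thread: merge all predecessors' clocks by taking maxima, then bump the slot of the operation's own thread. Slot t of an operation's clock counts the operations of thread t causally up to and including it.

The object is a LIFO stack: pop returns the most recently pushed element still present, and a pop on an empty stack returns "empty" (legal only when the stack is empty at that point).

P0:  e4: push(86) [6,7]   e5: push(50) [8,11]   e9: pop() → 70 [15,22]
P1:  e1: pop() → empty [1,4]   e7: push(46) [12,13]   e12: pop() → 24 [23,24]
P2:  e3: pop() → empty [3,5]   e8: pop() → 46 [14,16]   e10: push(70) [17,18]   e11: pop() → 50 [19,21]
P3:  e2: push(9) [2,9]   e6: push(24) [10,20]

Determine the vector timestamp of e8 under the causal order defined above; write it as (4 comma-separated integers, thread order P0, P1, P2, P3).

root op e2, invoked 2: fresh clock plus P3's own tick → (0, 0, 0, 1)
root op e3, invoked 3: fresh clock plus P2's own tick → (0, 0, 1, 0)
root op e1, invoked 1: fresh clock plus P1's own tick → (0, 1, 0, 0)
root op e4, invoked 6: fresh clock plus P0's own tick → (1, 0, 0, 0)
e6, invoked 10, takes VC(e2)=(0, 0, 0, 1) under max, adds 1 for P3 → (0, 0, 0, 2)
e7, invoked 12, takes VC(e1)=(0, 1, 0, 0) under max, adds 1 for P1 → (0, 2, 0, 0)
e5, invoked 8, takes VC(e4)=(1, 0, 0, 0) under max, adds 1 for P0 → (2, 0, 0, 0)
e8, invoked 14, takes VC(e3)=(0, 0, 1, 0), VC(e7)=(0, 2, 0, 0) under max, adds 1 for P2 → (0, 2, 2, 0)
e10, invoked 17, takes VC(e8)=(0, 2, 2, 0) under max, adds 1 for P2 → (0, 2, 3, 0)
e12, invoked 23, takes VC(e6)=(0, 0, 0, 2), VC(e7)=(0, 2, 0, 0) under max, adds 1 for P1 → (0, 3, 0, 2)
e11, invoked 19, takes VC(e5)=(2, 0, 0, 0), VC(e10)=(0, 2, 3, 0) under max, adds 1 for P2 → (2, 2, 4, 0)
e9, invoked 15, takes VC(e5)=(2, 0, 0, 0), VC(e10)=(0, 2, 3, 0) under max, adds 1 for P0 → (3, 2, 3, 0)
target: VC(e8) = (0, 2, 2, 0)

(0, 2, 2, 0)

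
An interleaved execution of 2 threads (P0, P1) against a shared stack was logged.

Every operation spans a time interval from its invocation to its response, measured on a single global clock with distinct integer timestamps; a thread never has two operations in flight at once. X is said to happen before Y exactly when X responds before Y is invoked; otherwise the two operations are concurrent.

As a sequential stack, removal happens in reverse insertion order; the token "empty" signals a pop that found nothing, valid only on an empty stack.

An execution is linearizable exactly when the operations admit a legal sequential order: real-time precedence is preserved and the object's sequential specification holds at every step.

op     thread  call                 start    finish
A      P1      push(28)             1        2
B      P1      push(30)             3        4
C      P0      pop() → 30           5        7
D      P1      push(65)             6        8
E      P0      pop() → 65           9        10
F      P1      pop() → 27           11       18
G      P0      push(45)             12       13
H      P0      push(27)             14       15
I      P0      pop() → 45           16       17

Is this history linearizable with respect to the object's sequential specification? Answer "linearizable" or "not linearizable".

witness order: A, B, C, D, E, G, H, F, I
step 1: A push(28) — stack <28>
step 2: B push(30) — stack <28,30>
step 3: C pop() → 30 — stack <28>
step 4: D push(65) — stack <28,65>
step 5: E pop() → 65 — stack <28>
step 6: G push(45) — stack <28,45>
step 7: H push(27) — stack <28,45,27>
step 8: F pop() → 27 — stack <28,45>
step 9: I pop() → 45 — stack <28>

linearizable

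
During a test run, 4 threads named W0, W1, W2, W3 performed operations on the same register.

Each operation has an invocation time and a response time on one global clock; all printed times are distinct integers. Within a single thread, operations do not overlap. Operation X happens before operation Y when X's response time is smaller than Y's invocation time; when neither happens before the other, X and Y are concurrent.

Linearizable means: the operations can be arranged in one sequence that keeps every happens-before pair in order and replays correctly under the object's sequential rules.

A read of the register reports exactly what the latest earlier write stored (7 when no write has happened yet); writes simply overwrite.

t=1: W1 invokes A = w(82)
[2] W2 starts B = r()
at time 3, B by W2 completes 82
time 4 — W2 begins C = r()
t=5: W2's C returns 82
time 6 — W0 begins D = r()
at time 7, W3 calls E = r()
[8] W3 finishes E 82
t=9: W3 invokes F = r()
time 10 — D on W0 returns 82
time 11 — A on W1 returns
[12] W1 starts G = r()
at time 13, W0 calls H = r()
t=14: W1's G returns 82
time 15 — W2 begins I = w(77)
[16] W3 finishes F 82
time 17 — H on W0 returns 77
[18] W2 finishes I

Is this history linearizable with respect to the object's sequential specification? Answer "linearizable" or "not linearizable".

linearizable

one valid linearization: A, B, C, D, E, F, G, I, H
step 1: A w(82) — value 82
step 2: B r() → 82 — value 82
step 3: C r() → 82 — value 82
step 4: D r() → 82 — value 82
step 5: E r() → 82 — value 82
step 6: F r() → 82 — value 82
step 7: G r() → 82 — value 82
step 8: I w(77) — value 77
step 9: H r() → 77 — value 77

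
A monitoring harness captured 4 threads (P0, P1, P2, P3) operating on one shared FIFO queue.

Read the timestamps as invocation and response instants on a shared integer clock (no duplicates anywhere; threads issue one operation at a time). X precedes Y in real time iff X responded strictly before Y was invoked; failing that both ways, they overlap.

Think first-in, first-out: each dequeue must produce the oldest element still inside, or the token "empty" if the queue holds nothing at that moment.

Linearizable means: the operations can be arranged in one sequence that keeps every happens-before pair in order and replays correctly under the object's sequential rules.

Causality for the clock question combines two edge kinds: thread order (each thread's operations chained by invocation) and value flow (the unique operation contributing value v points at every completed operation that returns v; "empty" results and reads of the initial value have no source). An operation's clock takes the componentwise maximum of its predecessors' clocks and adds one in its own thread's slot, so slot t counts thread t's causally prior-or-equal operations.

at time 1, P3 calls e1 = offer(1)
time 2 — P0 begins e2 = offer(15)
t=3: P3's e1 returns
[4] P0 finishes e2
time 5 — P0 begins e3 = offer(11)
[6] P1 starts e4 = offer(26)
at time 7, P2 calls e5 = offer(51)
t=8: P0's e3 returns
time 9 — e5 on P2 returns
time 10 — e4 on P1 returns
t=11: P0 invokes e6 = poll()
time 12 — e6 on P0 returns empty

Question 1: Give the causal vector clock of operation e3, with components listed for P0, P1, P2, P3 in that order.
VC(e1, invoked at 1): no causal predecessors; +1 on P3 → (0, 0, 0, 1)
VC(e5, invoked at 7): no causal predecessors; +1 on P2 → (0, 0, 1, 0)
VC(e4, invoked at 6): no causal predecessors; +1 on P1 → (0, 1, 0, 0)
VC(e2, invoked at 2): no causal predecessors; +1 on P0 → (1, 0, 0, 0)
merge at e3 (invoked 5): VC(e2)=(1, 0, 0, 0), own-thread bump on P0 → (2, 0, 0, 0)
merge at e6 (invoked 11): VC(e3)=(2, 0, 0, 0), own-thread bump on P0 → (3, 0, 0, 0)
target: VC(e3) = (2, 0, 0, 0)

(2, 0, 0, 0)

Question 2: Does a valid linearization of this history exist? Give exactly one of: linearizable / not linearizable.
cut after 11 events: linearizable; cut after 12 events (e6 responds, time 12): not linearizable
6 completed operations, 12 real-time-consistent orders — every FIFO queue replay fails
e.g. e1, e2, e3, e4, e5, e6: illegal at step 6, since e6 poll() → empty cannot apply there
e.g. e1, e2, e3, e5, e4, e6: illegal at step 6, since e6 poll() → empty cannot apply there

not linearizable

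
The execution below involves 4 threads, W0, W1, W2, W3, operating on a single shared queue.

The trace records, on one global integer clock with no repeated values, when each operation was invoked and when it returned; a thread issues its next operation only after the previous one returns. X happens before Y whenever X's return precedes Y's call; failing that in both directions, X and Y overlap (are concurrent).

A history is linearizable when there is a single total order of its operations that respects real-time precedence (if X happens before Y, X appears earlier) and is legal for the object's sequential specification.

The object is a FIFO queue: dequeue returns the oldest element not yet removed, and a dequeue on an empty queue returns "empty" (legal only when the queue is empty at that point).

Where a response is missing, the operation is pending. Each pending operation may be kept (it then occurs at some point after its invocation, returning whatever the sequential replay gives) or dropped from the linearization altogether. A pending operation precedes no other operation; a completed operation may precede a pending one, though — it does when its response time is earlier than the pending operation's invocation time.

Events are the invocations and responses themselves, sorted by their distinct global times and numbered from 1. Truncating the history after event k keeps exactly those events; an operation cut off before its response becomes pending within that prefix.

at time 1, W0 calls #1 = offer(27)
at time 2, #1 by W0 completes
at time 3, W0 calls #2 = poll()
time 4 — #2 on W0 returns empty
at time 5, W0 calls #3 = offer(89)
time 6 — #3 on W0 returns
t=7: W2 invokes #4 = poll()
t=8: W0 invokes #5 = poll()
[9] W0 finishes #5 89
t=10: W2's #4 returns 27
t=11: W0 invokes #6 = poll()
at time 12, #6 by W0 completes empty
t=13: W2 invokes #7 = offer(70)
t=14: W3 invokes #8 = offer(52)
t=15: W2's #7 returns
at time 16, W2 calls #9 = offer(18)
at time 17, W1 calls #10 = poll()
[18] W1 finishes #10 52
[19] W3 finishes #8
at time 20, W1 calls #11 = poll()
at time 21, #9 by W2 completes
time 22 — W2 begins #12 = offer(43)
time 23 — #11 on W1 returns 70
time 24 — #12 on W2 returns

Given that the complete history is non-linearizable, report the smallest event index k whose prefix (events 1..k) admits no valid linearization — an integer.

events 1..3 are linearizable; a witness order is #1:
1. #1 offer(27), leaving queue <27>
event 4 — #2's response, time 4 — after it, nothing linearizes
sample order #1, #2 stalls at step 2 — #2 poll() → empty has no legal effect

4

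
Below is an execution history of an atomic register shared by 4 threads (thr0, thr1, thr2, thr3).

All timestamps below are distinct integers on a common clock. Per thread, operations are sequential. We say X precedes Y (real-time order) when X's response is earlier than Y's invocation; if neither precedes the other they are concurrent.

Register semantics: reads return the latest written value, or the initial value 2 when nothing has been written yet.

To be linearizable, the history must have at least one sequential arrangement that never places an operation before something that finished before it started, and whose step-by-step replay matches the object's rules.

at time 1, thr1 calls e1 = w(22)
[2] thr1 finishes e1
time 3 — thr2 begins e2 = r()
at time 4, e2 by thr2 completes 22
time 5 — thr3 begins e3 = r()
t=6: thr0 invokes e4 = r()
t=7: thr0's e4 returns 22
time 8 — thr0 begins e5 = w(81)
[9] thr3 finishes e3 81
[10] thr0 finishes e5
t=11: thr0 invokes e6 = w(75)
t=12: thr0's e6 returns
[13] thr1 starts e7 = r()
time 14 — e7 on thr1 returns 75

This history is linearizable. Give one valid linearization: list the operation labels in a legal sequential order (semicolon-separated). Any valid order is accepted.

e1; e2; e4; e5; e3; e6; e7

after step 1 (e1 w(22)): value 22
after step 2 (e2 r() → 22): value 22
after step 3 (e4 r() → 22): value 22
after step 4 (e5 w(81)): value 81
after step 5 (e3 r() → 81): value 81
after step 6 (e6 w(75)): value 75
after step 7 (e7 r() → 75): value 75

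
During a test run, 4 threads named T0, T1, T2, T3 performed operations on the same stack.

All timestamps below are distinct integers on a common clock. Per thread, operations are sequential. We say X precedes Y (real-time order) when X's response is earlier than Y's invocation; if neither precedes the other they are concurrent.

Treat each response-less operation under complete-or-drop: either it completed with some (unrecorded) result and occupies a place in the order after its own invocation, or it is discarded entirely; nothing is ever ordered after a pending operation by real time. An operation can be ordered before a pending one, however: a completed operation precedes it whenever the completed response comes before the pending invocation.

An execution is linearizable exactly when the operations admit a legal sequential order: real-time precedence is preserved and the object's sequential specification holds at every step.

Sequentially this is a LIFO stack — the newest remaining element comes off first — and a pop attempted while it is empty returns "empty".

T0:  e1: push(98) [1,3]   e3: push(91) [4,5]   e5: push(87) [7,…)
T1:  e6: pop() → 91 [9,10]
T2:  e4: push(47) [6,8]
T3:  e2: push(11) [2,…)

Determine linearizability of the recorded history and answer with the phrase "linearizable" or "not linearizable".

through event 9 a valid linearization exists; event 10 (e6 responding at time 10) ends that
a single order respects real time; the 4 completed stack operations fail replay along it
no completion choice of the 2 pending operations (e2, e5) rescues it — every subset was tried
one such order, e1, e3, e4, e6 (pending dropped), breaks at step 4 where e6 pop() → 91 is illegal

not linearizable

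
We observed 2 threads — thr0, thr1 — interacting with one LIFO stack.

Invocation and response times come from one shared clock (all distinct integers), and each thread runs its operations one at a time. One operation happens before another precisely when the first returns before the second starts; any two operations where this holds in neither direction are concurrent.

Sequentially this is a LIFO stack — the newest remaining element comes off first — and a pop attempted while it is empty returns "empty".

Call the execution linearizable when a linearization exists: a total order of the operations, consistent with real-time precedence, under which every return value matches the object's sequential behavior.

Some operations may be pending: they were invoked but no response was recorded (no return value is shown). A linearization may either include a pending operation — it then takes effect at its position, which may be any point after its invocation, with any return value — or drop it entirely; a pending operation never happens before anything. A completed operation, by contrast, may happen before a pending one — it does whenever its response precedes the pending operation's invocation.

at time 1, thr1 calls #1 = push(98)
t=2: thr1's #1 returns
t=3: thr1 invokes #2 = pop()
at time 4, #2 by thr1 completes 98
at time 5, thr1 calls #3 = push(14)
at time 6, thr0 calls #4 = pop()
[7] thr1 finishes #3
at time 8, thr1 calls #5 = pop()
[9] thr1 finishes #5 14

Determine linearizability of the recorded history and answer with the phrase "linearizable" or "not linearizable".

linearizable

witness order: #1, #2, #3, #5
after step 1 (#1 push(98)): stack <98>
after step 2 (#2 pop() → 98): stack <>
after step 3 (#3 push(14)): stack <14>
after step 4 (#5 pop() → 14): stack <>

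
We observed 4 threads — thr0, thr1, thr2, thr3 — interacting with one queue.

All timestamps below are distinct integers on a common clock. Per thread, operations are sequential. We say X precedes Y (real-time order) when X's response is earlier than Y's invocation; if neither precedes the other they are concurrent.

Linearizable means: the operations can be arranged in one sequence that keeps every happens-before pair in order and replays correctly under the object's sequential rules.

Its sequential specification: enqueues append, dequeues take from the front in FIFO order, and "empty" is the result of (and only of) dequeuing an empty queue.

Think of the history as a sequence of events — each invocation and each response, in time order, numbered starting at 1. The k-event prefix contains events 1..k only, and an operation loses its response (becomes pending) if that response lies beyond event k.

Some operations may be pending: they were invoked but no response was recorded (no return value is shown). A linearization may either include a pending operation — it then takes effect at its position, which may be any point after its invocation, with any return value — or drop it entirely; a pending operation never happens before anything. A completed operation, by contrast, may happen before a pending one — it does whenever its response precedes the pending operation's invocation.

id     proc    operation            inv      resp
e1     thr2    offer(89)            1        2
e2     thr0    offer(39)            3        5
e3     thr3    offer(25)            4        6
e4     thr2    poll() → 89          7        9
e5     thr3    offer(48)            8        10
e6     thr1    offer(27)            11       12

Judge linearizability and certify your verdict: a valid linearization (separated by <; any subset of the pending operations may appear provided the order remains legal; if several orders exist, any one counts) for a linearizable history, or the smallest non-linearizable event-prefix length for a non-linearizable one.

linearizable — witness: e1 < e2 < e3 < e4 < e5 < e6

step 1: e1 offer(89) — queue <89>
step 2: e2 offer(39) — queue <89,39>
step 3: e3 offer(25) — queue <89,39,25>
step 4: e4 poll() → 89 — queue <39,25>
step 5: e5 offer(48) — queue <39,25,48>
step 6: e6 offer(27) — queue <39,25,48,27>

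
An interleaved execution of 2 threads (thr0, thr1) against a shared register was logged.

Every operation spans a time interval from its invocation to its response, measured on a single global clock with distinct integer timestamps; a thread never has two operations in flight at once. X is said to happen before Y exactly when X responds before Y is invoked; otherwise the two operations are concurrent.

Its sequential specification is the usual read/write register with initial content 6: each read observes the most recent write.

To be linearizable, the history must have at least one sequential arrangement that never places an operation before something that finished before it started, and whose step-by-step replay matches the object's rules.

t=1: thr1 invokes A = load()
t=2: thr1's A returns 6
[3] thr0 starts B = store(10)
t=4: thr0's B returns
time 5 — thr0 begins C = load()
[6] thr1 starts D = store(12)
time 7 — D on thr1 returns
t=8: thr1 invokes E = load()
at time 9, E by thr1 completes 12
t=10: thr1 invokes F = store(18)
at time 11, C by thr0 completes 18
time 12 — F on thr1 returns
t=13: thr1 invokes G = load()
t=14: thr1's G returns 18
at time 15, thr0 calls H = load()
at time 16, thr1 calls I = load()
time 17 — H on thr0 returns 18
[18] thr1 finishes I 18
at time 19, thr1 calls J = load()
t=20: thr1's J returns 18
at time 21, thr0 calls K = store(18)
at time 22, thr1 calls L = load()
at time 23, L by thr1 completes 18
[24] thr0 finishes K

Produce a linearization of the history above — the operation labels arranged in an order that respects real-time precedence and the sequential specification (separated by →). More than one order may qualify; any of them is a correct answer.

A → B → D → E → F → C → G → H → I → J → K → L

1. A load() → 6, leaving value 6
2. B store(10), leaving value 10
3. D store(12), leaving value 12
4. E load() → 12, leaving value 12
5. F store(18), leaving value 18
6. C load() → 18, leaving value 18
7. G load() → 18, leaving value 18
8. H load() → 18, leaving value 18
9. I load() → 18, leaving value 18
10. J load() → 18, leaving value 18
11. K store(18), leaving value 18
12. L load() → 18, leaving value 18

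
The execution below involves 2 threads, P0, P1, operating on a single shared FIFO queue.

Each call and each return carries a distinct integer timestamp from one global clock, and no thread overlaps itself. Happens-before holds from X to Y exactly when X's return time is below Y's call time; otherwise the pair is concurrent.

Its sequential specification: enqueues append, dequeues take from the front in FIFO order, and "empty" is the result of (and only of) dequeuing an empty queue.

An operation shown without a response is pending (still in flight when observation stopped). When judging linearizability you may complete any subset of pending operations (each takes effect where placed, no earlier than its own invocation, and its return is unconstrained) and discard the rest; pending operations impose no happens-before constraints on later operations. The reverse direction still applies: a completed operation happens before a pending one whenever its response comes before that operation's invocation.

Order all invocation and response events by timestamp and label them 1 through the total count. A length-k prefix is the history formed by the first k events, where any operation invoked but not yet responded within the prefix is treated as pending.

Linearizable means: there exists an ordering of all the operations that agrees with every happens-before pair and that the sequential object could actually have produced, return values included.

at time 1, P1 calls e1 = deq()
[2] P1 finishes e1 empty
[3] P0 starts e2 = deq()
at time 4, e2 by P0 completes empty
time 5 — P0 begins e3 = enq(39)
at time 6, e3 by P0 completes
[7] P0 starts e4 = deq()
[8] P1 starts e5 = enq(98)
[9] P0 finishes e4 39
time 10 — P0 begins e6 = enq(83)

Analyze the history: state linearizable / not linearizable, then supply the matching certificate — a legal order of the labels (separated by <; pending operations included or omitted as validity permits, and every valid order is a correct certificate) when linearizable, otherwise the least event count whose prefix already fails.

after step 1 (e1 deq() → empty): queue <>
after step 2 (e2 deq() → empty): queue <>
after step 3 (e3 enq(39)): queue <39>
after step 4 (e4 deq() → 39): queue <>

linearizable — witness: e1 < e2 < e3 < e4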